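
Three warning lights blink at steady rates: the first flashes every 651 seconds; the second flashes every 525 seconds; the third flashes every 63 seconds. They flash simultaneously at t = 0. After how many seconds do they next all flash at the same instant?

They coincide at every common multiple of the periods; the first is the LCM.
651 = 3 × 7 × 31
525 = 3 × 5^2 × 7
63 = 3^2 × 7
LCM(651, 525, 63) = 3^2 × 5^2 × 7 × 31 = 48825.

48825 seconds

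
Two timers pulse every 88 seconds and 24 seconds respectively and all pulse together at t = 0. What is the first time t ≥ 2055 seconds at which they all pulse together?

Joint pulses occur at multiples of LCM(88, 24).
88 = 2^3 × 11
24 = 2^3 × 3
LCM(88, 24) = 2^3 × 3 × 11 = 264.
Smallest multiple of 264 that is ≥ 2055: ⌈2055/264⌉ × 264 = 8 × 264 = 2112.

2112 seconds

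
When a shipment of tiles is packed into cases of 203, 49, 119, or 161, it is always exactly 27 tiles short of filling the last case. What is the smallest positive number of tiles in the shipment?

Being 27 short of a full case of size k means N ≡ −27 (mod k), i.e. N + 27 is a multiple of each size.
203 = 7 × 29
49 = 7^2
119 = 7 × 17
161 = 7 × 23
LCM(203, 49, 119, 161) = 7^2 × 17 × 23 × 29 = 555611.
Smallest positive N is 555611 − 27 = 555584.

555584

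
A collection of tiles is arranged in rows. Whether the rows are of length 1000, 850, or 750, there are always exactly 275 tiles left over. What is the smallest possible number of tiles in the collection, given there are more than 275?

N − 275 must be a common multiple of 1000, 850, and 750.
1000 = 2^3 × 5^3
850 = 2 × 5^2 × 17
750 = 2 × 3 × 5^3
LCM(1000, 850, 750) = 2^3 × 3 × 5^3 × 17 = 51000.
Smallest N > 275 is LCM + 275 = 51000 + 275 = 51275.

51275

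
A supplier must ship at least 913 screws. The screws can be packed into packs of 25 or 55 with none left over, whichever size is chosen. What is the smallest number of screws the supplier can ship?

The number of screws must be a common multiple of 25 and 55, so a multiple of their LCM.
25 = 5^2
55 = 5 × 11
LCM(25, 55) = 5^2 × 11 = 275.
Smallest multiple of 275 that is ≥ 913: ⌈913/275⌉ × 275 = 4 × 275 = 1100.

1100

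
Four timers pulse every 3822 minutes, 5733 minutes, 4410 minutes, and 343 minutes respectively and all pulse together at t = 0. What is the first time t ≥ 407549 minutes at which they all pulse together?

802620 minutes

Joint pulses occur at multiples of LCM(3822, 5733, 4410, 343).
3822 = 2 × 3 × 7^2 × 13
5733 = 3^2 × 7^2 × 13
4410 = 2 × 3^2 × 5 × 7^2
343 = 7^3
LCM(3822, 5733, 4410, 343) = 2 × 3^2 × 5 × 7^3 × 13 = 401310.
Smallest multiple of 401310 that is ≥ 407549: ⌈407549/401310⌉ × 401310 = 2 × 401310 = 802620.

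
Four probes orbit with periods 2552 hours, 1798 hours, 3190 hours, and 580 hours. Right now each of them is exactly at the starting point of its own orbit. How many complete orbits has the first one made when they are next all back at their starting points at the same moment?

They are all back at their starting positions together after one LCM of the periods.
2552 = 2^3 × 11 × 29
1798 = 2 × 29 × 31
3190 = 2 × 5 × 11 × 29
580 = 2^2 × 5 × 29
LCM(2552, 1798, 3190, 580) = 2^3 × 5 × 11 × 29 × 31 = 395560.
Orbits for period 2552: 395560 / 2552 = 155.

155 orbits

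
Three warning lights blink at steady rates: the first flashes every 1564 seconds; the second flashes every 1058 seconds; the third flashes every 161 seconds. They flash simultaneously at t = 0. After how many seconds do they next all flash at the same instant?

They coincide at every common multiple of the periods; the first is the LCM.
1564 = 2^2 × 17 × 23
1058 = 2 × 23^2
161 = 7 × 23
LCM(1564, 1058, 161) = 2^2 × 7 × 17 × 23^2 = 251804.

251804 seconds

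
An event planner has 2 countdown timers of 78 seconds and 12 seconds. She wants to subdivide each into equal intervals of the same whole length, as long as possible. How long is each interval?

By the Euclidean algorithm:
78 = 6 × 12 + 6
12 = 2 × 6 + 0
gcd(78, 12) = 6.

6 seconds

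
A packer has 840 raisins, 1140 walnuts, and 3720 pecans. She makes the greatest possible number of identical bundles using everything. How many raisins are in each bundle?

Number of bundles = gcd(840, 1140, 3720).
840 = 2^3 × 3 × 5 × 7
1140 = 2^2 × 3 × 5 × 19
3720 = 2^3 × 3 × 5 × 31
gcd(840, 1140, 3720) = 2^2 × 3 × 5 = 60.
raisins per bundle = 840 / 60 = 14.

14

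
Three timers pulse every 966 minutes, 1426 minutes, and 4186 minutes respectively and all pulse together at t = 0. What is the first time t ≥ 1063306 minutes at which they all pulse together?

Joint pulses occur at multiples of LCM(966, 1426, 4186).
966 = 2 × 3 × 7 × 23
1426 = 2 × 23 × 31
4186 = 2 × 7 × 13 × 23
LCM(966, 1426, 4186) = 2 × 3 × 7 × 13 × 23 × 31 = 389298.
Smallest multiple of 389298 that is ≥ 1063306: ⌈1063306/389298⌉ × 389298 = 3 × 389298 = 1167894.

1167894 minutes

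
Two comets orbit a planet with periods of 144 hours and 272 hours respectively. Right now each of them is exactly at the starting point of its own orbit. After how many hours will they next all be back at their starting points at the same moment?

We need the least common multiple of the intervals.
144 = 2^4 × 3^2
272 = 2^4 × 17
LCM(144, 272) = 2^4 × 3^2 × 17 = 2448.

2448 hours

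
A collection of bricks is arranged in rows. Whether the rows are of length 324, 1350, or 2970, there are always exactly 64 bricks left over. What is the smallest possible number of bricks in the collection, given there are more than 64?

N − 64 must be a common multiple of 324, 1350, and 2970.
324 = 2^2 × 3^4
1350 = 2 × 3^3 × 5^2
2970 = 2 × 3^3 × 5 × 11
LCM(324, 1350, 2970) = 2^2 × 3^4 × 5^2 × 11 = 89100.
Smallest N > 64 is LCM + 64 = 89100 + 64 = 89164.

89164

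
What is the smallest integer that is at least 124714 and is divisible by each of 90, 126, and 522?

The integer must be a common multiple of 90, 126, and 522, so a multiple of their LCM.
90 = 2 × 3^2 × 5
126 = 2 × 3^2 × 7
522 = 2 × 3^2 × 29
LCM(90, 126, 522) = 2 × 3^2 × 5 × 7 × 29 = 18270.
Smallest multiple of 18270 that is ≥ 124714: ⌈124714/18270⌉ × 18270 = 7 × 18270 = 127890.

127890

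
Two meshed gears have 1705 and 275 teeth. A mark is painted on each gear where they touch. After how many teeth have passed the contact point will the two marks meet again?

8525 teeth

They coincide at every common multiple of the periods; the first is the LCM.
1705 = 5 × 11 × 31
275 = 5^2 × 11
LCM(1705, 275) = 5^2 × 11 × 31 = 8525.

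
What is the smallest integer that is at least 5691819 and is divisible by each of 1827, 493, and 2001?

5714856

The integer must be a common multiple of 1827, 493, and 2001, so a multiple of their LCM.
1827 = 3^2 × 7 × 29
493 = 17 × 29
2001 = 3 × 23 × 29
LCM(1827, 493, 2001) = 3^2 × 7 × 17 × 23 × 29 = 714357.
Smallest multiple of 714357 that is ≥ 5691819: ⌈5691819/714357⌉ × 714357 = 8 × 714357 = 5714856.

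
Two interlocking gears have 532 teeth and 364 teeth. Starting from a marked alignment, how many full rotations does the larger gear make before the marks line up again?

They are all back at their starting positions together after one LCM of the periods.
532 = 2^2 × 7 × 19
364 = 2^2 × 7 × 13
LCM(532, 364) = 2^2 × 7 × 13 × 19 = 6916.
Rotations for period 532: 6916 / 532 = 13.

13 rotations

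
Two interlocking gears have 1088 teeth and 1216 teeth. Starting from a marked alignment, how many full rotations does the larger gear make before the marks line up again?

17 rotations

They are all back at their starting positions together after one LCM of the periods.
1088 = 2^6 × 17
1216 = 2^6 × 19
LCM(1088, 1216) = 2^6 × 17 × 19 = 20672.
Rotations for period 1216: 20672 / 1216 = 17.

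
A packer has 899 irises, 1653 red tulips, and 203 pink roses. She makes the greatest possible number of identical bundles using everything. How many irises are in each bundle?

Number of bundles = gcd(899, 1653, 203).
899 = 29 × 31
1653 = 3 × 19 × 29
203 = 7 × 29
gcd(899, 1653, 203) = 29.
irises per bundle = 899 / 29 = 31.

31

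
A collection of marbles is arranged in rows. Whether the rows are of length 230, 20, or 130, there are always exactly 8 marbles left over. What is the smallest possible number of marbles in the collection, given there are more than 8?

5988

N − 8 must be a common multiple of 230, 20, and 130.
230 = 2 × 5 × 23
20 = 2^2 × 5
130 = 2 × 5 × 13
LCM(230, 20, 130) = 2^2 × 5 × 13 × 23 = 5980.
Smallest N > 8 is LCM + 8 = 5980 + 8 = 5988.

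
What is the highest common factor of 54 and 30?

6

54 = 2 × 3^3
30 = 2 × 3 × 5
gcd(54, 30) = 2 × 3 = 6.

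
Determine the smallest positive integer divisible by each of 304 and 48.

304 = 2^4 × 19
48 = 2^4 × 3
LCM(304, 48) = 2^4 × 3 × 19 = 912.

912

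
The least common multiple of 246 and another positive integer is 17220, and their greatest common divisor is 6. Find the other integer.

gcd × lcm = product of the two integers, so the other integer is (6 × 17220) / 246 = 420.

420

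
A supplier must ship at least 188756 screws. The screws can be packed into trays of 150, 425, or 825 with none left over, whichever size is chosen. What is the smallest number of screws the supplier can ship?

196350

The number of screws must be a common multiple of 150, 425, and 825, so a multiple of their LCM.
150 = 2 × 3 × 5^2
425 = 5^2 × 17
825 = 3 × 5^2 × 11
LCM(150, 425, 825) = 2 × 3 × 5^2 × 11 × 17 = 28050.
Smallest multiple of 28050 that is ≥ 188756: ⌈188756/28050⌉ × 28050 = 7 × 28050 = 196350.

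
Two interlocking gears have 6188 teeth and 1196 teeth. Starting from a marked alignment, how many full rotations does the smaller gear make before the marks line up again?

119 rotations

They are all back at their starting positions together after one LCM of the periods.
6188 = 2^2 × 7 × 13 × 17
1196 = 2^2 × 13 × 23
LCM(6188, 1196) = 2^2 × 7 × 13 × 17 × 23 = 142324.
Rotations for period 1196: 142324 / 1196 = 119.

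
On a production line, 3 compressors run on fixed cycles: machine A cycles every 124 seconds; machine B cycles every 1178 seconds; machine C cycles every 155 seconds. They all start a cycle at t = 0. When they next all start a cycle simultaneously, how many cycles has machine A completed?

95 cycles

All finish a whole number of cycles simultaneously at t = LCM of the periods.
124 = 2^2 × 31
1178 = 2 × 19 × 31
155 = 5 × 31
LCM(124, 1178, 155) = 2^2 × 5 × 19 × 31 = 11780.
Cycles for period 124: 11780 / 124 = 95.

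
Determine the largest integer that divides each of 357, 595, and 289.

357 = 3 × 7 × 17
595 = 5 × 7 × 17
289 = 17^2
gcd(357, 595, 289) = 17.

17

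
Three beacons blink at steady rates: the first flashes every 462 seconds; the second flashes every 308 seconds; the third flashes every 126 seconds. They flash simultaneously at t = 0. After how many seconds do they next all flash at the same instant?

2772 seconds

The first simultaneous occurrence is after LCM of the individual periods.
462 = 2 × 3 × 7 × 11
308 = 2^2 × 7 × 11
126 = 2 × 3^2 × 7
LCM(462, 308, 126) = 2^2 × 3^2 × 7 × 11 = 2772.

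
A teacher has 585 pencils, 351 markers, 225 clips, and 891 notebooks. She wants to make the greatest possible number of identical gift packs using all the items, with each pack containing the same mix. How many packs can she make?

9 packs

The pack count must divide each quantity, so the greatest is gcd(585, 351, 225, 891).
585 = 3^2 × 5 × 13
351 = 3^3 × 13
225 = 3^2 × 5^2
891 = 3^4 × 11
gcd(585, 351, 225, 891) = 3^2 = 9.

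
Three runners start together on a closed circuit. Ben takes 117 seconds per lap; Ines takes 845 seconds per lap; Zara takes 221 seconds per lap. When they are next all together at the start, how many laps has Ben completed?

All finish a whole number of cycles simultaneously at t = LCM of the periods.
117 = 3^2 × 13
845 = 5 × 13^2
221 = 13 × 17
LCM(117, 845, 221) = 3^2 × 5 × 13^2 × 17 = 129285.
Laps for period 117: 129285 / 117 = 1105.

1105 laps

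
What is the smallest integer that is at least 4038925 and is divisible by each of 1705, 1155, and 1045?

4081770

The integer must be a common multiple of 1705, 1155, and 1045, so a multiple of their LCM.
1705 = 5 × 11 × 31
1155 = 3 × 5 × 7 × 11
1045 = 5 × 11 × 19
LCM(1705, 1155, 1045) = 3 × 5 × 7 × 11 × 19 × 31 = 680295.
Smallest multiple of 680295 that is ≥ 4038925: ⌈4038925/680295⌉ × 680295 = 6 × 680295 = 4081770.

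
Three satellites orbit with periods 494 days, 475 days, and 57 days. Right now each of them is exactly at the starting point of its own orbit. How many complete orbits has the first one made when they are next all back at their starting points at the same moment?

75 orbits

The first common completion time is the LCM of the periods.
494 = 2 × 13 × 19
475 = 5^2 × 19
57 = 3 × 19
LCM(494, 475, 57) = 2 × 3 × 5^2 × 13 × 19 = 37050.
Orbits for period 494: 37050 / 494 = 75.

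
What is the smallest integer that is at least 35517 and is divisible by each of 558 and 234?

The integer must be a common multiple of 558 and 234, so a multiple of their LCM.
558 = 2 × 3^2 × 31
234 = 2 × 3^2 × 13
LCM(558, 234) = 2 × 3^2 × 13 × 31 = 7254.
Smallest multiple of 7254 that is ≥ 35517: ⌈35517/7254⌉ × 7254 = 5 × 7254 = 36270.

36270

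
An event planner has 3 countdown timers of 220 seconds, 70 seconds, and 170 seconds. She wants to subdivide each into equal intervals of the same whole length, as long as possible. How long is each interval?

The interval must divide each timer length; the longest such is the gcd.
220 = 2^2 × 5 × 11
70 = 2 × 5 × 7
170 = 2 × 5 × 17
gcd(220, 70, 170) = 2 × 5 = 10.

10 seconds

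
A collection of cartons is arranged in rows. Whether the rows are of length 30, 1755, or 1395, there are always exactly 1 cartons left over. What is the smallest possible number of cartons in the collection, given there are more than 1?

N − 1 must be a common multiple of 30, 1755, and 1395.
30 = 2 × 3 × 5
1755 = 3^3 × 5 × 13
1395 = 3^2 × 5 × 31
LCM(30, 1755, 1395) = 2 × 3^3 × 5 × 13 × 31 = 108810.
Smallest N > 1 is LCM + 1 = 108810 + 1 = 108811.

108811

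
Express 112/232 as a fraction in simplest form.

112 = 2^4 × 7
232 = 2^3 × 29
gcd(112, 232) = 2^3 = 8.
Divide numerator and denominator by 8: 112/232 = 14/29.

14/29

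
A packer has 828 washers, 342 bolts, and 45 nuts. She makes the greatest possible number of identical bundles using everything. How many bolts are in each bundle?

38

Number of bundles = gcd(828, 342, 45).
828 = 2^2 × 3^2 × 23
342 = 2 × 3^2 × 19
45 = 3^2 × 5
gcd(828, 342, 45) = 3^2 = 9.
bolts per bundle = 342 / 9 = 38.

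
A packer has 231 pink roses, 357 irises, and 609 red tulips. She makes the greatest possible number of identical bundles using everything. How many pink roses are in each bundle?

11

Number of bundles = gcd(231, 357, 609).
231 = 3 × 7 × 11
357 = 3 × 7 × 17
609 = 3 × 7 × 29
gcd(231, 357, 609) = 3 × 7 = 21.
pink roses per bundle = 231 / 21 = 11.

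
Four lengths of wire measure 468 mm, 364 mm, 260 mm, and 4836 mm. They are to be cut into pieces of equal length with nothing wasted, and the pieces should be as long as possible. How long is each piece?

The greatest length dividing all of 468, 364, 260, and 4836 is their gcd.
468 = 2^2 × 3^2 × 13
364 = 2^2 × 7 × 13
260 = 2^2 × 5 × 13
4836 = 2^2 × 3 × 13 × 31
gcd(468, 364, 260, 4836) = 2^2 × 13 = 52.

52 mm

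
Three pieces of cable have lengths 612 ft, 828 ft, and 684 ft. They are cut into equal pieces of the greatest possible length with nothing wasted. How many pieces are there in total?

Piece length = gcd(612, 828, 684).
612 = 2^2 × 3^2 × 17
828 = 2^2 × 3^2 × 23
684 = 2^2 × 3^2 × 19
gcd(612, 828, 684) = 2^2 × 3^2 = 36.
Total pieces = 612/36 + 828/36 + 684/36 = 17 + 23 + 19 = 59.

59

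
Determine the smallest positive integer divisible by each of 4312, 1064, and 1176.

4312 = 2^3 × 7^2 × 11
1064 = 2^3 × 7 × 19
1176 = 2^3 × 3 × 7^2
LCM(4312, 1064, 1176) = 2^3 × 3 × 7^2 × 11 × 19 = 245784.

245784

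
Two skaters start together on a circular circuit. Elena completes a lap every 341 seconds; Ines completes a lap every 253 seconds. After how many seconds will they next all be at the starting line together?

They coincide at every common multiple of the periods; the first is the LCM.
341 = 11 × 31
253 = 11 × 23
LCM(341, 253) = 11 × 23 × 31 = 7843.

7843 seconds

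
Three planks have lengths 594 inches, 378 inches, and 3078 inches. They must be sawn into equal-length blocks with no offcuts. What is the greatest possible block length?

This is the greatest common divisor of 594, 378, and 3078.
594 = 2 × 3^3 × 11
378 = 2 × 3^3 × 7
3078 = 2 × 3^4 × 19
gcd(594, 378, 3078) = 2 × 3^3 = 54.

54 inches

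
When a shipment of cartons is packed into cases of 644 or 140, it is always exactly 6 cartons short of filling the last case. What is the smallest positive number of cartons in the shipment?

Being 6 short of a full case of size k means N ≡ −6 (mod k), i.e. N + 6 is a multiple of each size.
644 = 2^2 × 7 × 23
140 = 2^2 × 5 × 7
LCM(644, 140) = 2^2 × 5 × 7 × 23 = 3220.
Smallest positive N is 3220 − 6 = 3214.

3214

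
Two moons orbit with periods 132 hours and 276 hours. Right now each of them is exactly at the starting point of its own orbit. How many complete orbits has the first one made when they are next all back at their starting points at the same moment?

The first common completion time is the LCM of the periods.
132 = 2^2 × 3 × 11
276 = 2^2 × 3 × 23
LCM(132, 276) = 2^2 × 3 × 11 × 23 = 3036.
Orbits for period 132: 3036 / 132 = 23.

23 orbits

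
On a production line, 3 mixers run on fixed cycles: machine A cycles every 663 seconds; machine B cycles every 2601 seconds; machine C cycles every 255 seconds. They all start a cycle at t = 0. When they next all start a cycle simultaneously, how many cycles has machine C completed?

They are all back at their starting positions together after one LCM of the periods.
663 = 3 × 13 × 17
2601 = 3^2 × 17^2
255 = 3 × 5 × 17
LCM(663, 2601, 255) = 3^2 × 5 × 13 × 17^2 = 169065.
Cycles for period 255: 169065 / 255 = 663.

663 cycles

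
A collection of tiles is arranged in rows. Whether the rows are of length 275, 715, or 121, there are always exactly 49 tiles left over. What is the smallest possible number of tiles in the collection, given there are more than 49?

N − 49 must be a common multiple of 275, 715, and 121.
275 = 5^2 × 11
715 = 5 × 11 × 13
121 = 11^2
LCM(275, 715, 121) = 5^2 × 11^2 × 13 = 39325.
Smallest N > 49 is LCM + 49 = 39325 + 49 = 39374.

39374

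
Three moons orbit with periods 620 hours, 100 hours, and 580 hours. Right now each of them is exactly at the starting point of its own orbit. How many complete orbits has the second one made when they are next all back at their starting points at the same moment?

899 orbits

The first common completion time is the LCM of the periods.
620 = 2^2 × 5 × 31
100 = 2^2 × 5^2
580 = 2^2 × 5 × 29
LCM(620, 100, 580) = 2^2 × 5^2 × 29 × 31 = 89900.
Orbits for period 100: 89900 / 100 = 899.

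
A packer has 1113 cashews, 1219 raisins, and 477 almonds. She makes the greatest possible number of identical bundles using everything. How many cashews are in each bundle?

Number of bundles = gcd(1113, 1219, 477).
1113 = 3 × 7 × 53
1219 = 23 × 53
477 = 3^2 × 53
gcd(1113, 1219, 477) = 53.
cashews per bundle = 1113 / 53 = 21.

21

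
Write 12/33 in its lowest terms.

4/11

12 = 2^2 × 3
33 = 3 × 11
gcd(12, 33) = 3.
Divide numerator and denominator by 3: 12/33 = 4/11.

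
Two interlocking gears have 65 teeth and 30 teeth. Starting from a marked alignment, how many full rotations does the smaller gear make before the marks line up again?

13 rotations

All finish a whole number of cycles simultaneously at t = LCM of the periods.
65 = 5 × 13
30 = 2 × 3 × 5
LCM(65, 30) = 2 × 3 × 5 × 13 = 390.
Rotations for period 30: 390 / 30 = 13.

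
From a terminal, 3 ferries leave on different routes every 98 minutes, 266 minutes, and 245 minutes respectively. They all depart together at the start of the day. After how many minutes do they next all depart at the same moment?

They coincide at every common multiple of the periods; the first is the LCM.
98 = 2 × 7^2
266 = 2 × 7 × 19
245 = 5 × 7^2
LCM(98, 266, 245) = 2 × 5 × 7^2 × 19 = 9310.

9310 minutes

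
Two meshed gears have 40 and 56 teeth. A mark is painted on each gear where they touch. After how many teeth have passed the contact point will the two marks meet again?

280 teeth

We need the least common multiple of the intervals.
40 = 2^3 × 5
56 = 2^3 × 7
LCM(40, 56) = 2^3 × 5 × 7 = 280.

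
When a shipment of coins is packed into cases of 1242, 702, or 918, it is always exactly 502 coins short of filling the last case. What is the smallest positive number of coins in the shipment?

273980

Being 502 short of a full case of size k means N ≡ −502 (mod k), i.e. N + 502 is a multiple of each size.
1242 = 2 × 3^3 × 23
702 = 2 × 3^3 × 13
918 = 2 × 3^3 × 17
LCM(1242, 702, 918) = 2 × 3^3 × 13 × 17 × 23 = 274482.
Smallest positive N is 274482 − 502 = 273980.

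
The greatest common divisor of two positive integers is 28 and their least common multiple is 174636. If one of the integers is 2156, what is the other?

For two integers, gcd × lcm = product, so the other is (28 × 174636) / 2156 = 4889808 / 2156 = 2268.

2268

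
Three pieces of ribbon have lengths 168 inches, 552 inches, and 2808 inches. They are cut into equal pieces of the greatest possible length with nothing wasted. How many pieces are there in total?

Piece length = gcd(168, 552, 2808).
168 = 2^3 × 3 × 7
552 = 2^3 × 3 × 23
2808 = 2^3 × 3^3 × 13
gcd(168, 552, 2808) = 2^3 × 3 = 24.
Total pieces = 168/24 + 552/24 + 2808/24 = 7 + 23 + 117 = 147.

147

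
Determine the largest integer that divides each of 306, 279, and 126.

306 = 2 × 3^2 × 17
279 = 3^2 × 31
126 = 2 × 3^2 × 7
gcd(306, 279, 126) = 3^2 = 9.

9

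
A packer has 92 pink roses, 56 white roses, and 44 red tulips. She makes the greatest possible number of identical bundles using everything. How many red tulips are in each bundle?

11

Number of bundles = gcd(92, 56, 44).
92 = 2^2 × 23
56 = 2^3 × 7
44 = 2^2 × 11
gcd(92, 56, 44) = 2^2 = 4.
red tulips per bundle = 44 / 4 = 11.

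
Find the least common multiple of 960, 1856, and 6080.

528960

960 = 2^6 × 3 × 5
1856 = 2^6 × 29
6080 = 2^6 × 5 × 19
LCM(960, 1856, 6080) = 2^6 × 3 × 5 × 19 × 29 = 528960.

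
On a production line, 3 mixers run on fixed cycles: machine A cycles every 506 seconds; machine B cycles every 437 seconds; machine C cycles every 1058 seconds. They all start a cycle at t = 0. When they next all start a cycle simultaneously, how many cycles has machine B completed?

They are all back at their starting positions together after one LCM of the periods.
506 = 2 × 11 × 23
437 = 19 × 23
1058 = 2 × 23^2
LCM(506, 437, 1058) = 2 × 11 × 19 × 23^2 = 221122.
Cycles for period 437: 221122 / 437 = 506.

506 cycles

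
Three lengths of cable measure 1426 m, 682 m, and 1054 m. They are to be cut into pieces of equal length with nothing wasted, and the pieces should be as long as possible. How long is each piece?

The greatest length dividing all of 1426, 682, and 1054 is their gcd.
1426 = 2 × 23 × 31
682 = 2 × 11 × 31
1054 = 2 × 17 × 31
gcd(1426, 682, 1054) = 2 × 31 = 62.

62 m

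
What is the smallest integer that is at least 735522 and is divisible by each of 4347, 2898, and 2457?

The integer must be a common multiple of 4347, 2898, and 2457, so a multiple of their LCM.
4347 = 3^3 × 7 × 23
2898 = 2 × 3^2 × 7 × 23
2457 = 3^3 × 7 × 13
LCM(4347, 2898, 2457) = 2 × 3^3 × 7 × 13 × 23 = 113022.
Smallest multiple of 113022 that is ≥ 735522: ⌈735522/113022⌉ × 113022 = 7 × 113022 = 791154.

791154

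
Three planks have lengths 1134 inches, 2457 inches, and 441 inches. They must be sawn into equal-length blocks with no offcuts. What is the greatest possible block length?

63 inches

The block length must divide every plank, so the greatest is gcd(1134, 2457, 441).
1134 = 2 × 3^4 × 7
2457 = 3^3 × 7 × 13
441 = 3^2 × 7^2
gcd(1134, 2457, 441) = 3^2 × 7 = 63.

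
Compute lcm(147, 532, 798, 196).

147 = 3 × 7^2
532 = 2^2 × 7 × 19
798 = 2 × 3 × 7 × 19
196 = 2^2 × 7^2
LCM(147, 532, 798, 196) = 2^2 × 3 × 7^2 × 19 = 11172.

11172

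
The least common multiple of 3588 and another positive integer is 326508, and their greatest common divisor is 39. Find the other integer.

3549

gcd × lcm = product of the two integers, so the other integer is (39 × 326508) / 3588 = 3549.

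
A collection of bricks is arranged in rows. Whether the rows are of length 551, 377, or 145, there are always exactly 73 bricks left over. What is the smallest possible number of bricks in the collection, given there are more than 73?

35888

N − 73 must be a common multiple of 551, 377, and 145.
551 = 19 × 29
377 = 13 × 29
145 = 5 × 29
LCM(551, 377, 145) = 5 × 13 × 19 × 29 = 35815.
Smallest N > 73 is LCM + 73 = 35815 + 73 = 35888.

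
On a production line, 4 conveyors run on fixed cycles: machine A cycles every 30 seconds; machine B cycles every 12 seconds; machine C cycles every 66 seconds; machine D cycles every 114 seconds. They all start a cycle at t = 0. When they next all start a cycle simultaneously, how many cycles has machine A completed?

They are all back at their starting positions together after one LCM of the periods.
30 = 2 × 3 × 5
12 = 2^2 × 3
66 = 2 × 3 × 11
114 = 2 × 3 × 19
LCM(30, 12, 66, 114) = 2^2 × 3 × 5 × 11 × 19 = 12540.
Cycles for period 30: 12540 / 30 = 418.

418 cycles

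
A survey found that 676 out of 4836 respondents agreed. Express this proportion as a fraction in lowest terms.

13/93

676 = 2^2 × 13^2
4836 = 2^2 × 3 × 13 × 31
gcd(676, 4836) = 2^2 × 13 = 52.
Divide numerator and denominator by 52: 676/4836 = 13/93.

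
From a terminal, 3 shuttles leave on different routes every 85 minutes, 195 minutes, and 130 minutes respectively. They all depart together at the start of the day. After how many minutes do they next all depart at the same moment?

6630 minutes

The first simultaneous occurrence is after LCM of the individual periods.
85 = 5 × 17
195 = 3 × 5 × 13
130 = 2 × 5 × 13
LCM(85, 195, 130) = 2 × 3 × 5 × 13 × 17 = 6630.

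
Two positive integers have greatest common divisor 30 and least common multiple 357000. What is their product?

10710000

For any two positive integers, gcd × lcm = product = 30 × 357000 = 10710000.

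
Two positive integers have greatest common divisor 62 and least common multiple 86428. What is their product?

For any two positive integers, gcd × lcm = product = 62 × 86428 = 5358536.

5358536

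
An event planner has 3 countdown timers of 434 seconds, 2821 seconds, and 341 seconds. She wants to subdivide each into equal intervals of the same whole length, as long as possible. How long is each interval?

31 seconds

The interval must divide each timer length; the longest such is the gcd.
434 = 2 × 7 × 31
2821 = 7 × 13 × 31
341 = 11 × 31
gcd(434, 2821, 341) = 31.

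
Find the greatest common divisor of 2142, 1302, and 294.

2142 = 2 × 3^2 × 7 × 17
1302 = 2 × 3 × 7 × 31
294 = 2 × 3 × 7^2
gcd(2142, 1302, 294) = 2 × 3 × 7 = 42.

42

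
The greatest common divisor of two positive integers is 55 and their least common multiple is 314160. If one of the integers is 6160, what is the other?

For two integers, gcd × lcm = product, so the other is (55 × 314160) / 6160 = 17278800 / 6160 = 2805.

2805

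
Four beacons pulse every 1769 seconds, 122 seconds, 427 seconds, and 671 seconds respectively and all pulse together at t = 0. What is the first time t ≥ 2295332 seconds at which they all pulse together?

Joint pulses occur at multiples of LCM(1769, 122, 427, 671).
1769 = 29 × 61
122 = 2 × 61
427 = 7 × 61
671 = 11 × 61
LCM(1769, 122, 427, 671) = 2 × 7 × 11 × 29 × 61 = 272426.
Smallest multiple of 272426 that is ≥ 2295332: ⌈2295332/272426⌉ × 272426 = 9 × 272426 = 2451834.

2451834 seconds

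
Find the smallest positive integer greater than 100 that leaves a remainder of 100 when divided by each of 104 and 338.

N − 100 must be a common multiple of 104 and 338.
104 = 2^3 × 13
338 = 2 × 13^2
LCM(104, 338) = 2^3 × 13^2 = 1352.
Smallest N > 100 is LCM + 100 = 1352 + 100 = 1452.

1452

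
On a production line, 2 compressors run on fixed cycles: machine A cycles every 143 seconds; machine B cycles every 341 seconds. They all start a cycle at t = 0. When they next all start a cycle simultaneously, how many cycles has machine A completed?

They are all back at their starting positions together after one LCM of the periods.
143 = 11 × 13
341 = 11 × 31
LCM(143, 341) = 11 × 13 × 31 = 4433.
Cycles for period 143: 4433 / 143 = 31.

31 cycles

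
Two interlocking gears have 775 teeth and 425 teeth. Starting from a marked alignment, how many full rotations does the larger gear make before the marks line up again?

17 rotations

They are all back at their starting positions together after one LCM of the periods.
775 = 5^2 × 31
425 = 5^2 × 17
LCM(775, 425) = 5^2 × 17 × 31 = 13175.
Rotations for period 775: 13175 / 775 = 17.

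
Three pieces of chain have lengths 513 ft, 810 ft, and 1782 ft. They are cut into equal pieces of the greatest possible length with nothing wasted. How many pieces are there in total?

115

Piece length = gcd(513, 810, 1782).
513 = 3^3 × 19
810 = 2 × 3^4 × 5
1782 = 2 × 3^4 × 11
gcd(513, 810, 1782) = 3^3 = 27.
Total pieces = 513/27 + 810/27 + 1782/27 = 19 + 30 + 66 = 115.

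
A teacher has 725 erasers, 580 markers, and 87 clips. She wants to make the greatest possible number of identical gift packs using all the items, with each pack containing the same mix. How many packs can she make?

The pack count must divide each quantity, so the greatest is gcd(725, 580, 87).
725 = 5^2 × 29
580 = 2^2 × 5 × 29
87 = 3 × 29
gcd(725, 580, 87) = 29.

29 packs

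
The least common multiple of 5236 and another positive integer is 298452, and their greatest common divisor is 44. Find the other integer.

gcd × lcm = product of the two integers, so the other integer is (44 × 298452) / 5236 = 2508.

2508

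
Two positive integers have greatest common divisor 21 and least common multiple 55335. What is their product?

For any two positive integers, gcd × lcm = product = 21 × 55335 = 1162035.

1162035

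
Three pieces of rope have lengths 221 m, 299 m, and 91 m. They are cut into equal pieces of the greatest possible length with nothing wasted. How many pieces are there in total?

47

Piece length = gcd(221, 299, 91).
221 = 13 × 17
299 = 13 × 23
91 = 7 × 13
gcd(221, 299, 91) = 13.
Total pieces = 221/13 + 299/13 + 91/13 = 17 + 23 + 7 = 47.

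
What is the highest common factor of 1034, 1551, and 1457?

1034 = 2 × 11 × 47
1551 = 3 × 11 × 47
1457 = 31 × 47
gcd(1034, 1551, 1457) = 47.

47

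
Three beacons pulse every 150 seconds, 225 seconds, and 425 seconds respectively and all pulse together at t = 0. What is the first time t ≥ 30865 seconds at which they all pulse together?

Joint pulses occur at multiples of LCM(150, 225, 425).
150 = 2 × 3 × 5^2
225 = 3^2 × 5^2
425 = 5^2 × 17
LCM(150, 225, 425) = 2 × 3^2 × 5^2 × 17 = 7650.
Smallest multiple of 7650 that is ≥ 30865: ⌈30865/7650⌉ × 7650 = 5 × 7650 = 38250.

38250 seconds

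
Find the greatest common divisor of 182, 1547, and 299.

13

182 = 2 × 7 × 13
1547 = 7 × 13 × 17
299 = 13 × 23
gcd(182, 1547, 299) = 13.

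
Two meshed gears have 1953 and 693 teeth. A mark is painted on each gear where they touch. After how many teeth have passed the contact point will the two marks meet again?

21483 teeth

They coincide at every common multiple of the periods; the first is the LCM.
1953 = 3^2 × 7 × 31
693 = 3^2 × 7 × 11
LCM(1953, 693) = 3^2 × 7 × 11 × 31 = 21483.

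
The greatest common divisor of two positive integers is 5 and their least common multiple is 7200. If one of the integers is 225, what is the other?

160

For two integers, gcd × lcm = product, so the other is (5 × 7200) / 225 = 36000 / 225 = 160.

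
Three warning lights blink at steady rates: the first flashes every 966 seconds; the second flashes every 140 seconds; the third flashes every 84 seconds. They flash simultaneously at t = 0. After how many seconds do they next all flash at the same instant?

We need the least common multiple of the intervals.
966 = 2 × 3 × 7 × 23
140 = 2^2 × 5 × 7
84 = 2^2 × 3 × 7
LCM(966, 140, 84) = 2^2 × 3 × 5 × 7 × 23 = 9660.

9660 seconds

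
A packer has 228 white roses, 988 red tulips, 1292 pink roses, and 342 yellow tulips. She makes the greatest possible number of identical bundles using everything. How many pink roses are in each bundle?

Number of bundles = gcd(228, 988, 1292, 342).
228 = 2^2 × 3 × 19
988 = 2^2 × 13 × 19
1292 = 2^2 × 17 × 19
342 = 2 × 3^2 × 19
gcd(228, 988, 1292, 342) = 2 × 19 = 38.
pink roses per bundle = 1292 / 38 = 34.

34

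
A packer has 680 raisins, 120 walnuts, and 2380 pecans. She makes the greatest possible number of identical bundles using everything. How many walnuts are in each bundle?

6

Number of bundles = gcd(680, 120, 2380).
680 = 2^3 × 5 × 17
120 = 2^3 × 3 × 5
2380 = 2^2 × 5 × 7 × 17
gcd(680, 120, 2380) = 2^2 × 5 = 20.
walnuts per bundle = 120 / 20 = 6.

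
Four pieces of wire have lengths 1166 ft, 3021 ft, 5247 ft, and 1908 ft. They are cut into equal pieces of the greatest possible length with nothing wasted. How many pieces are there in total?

Piece length = gcd(1166, 3021, 5247, 1908).
1166 = 2 × 11 × 53
3021 = 3 × 19 × 53
5247 = 3^2 × 11 × 53
1908 = 2^2 × 3^2 × 53
gcd(1166, 3021, 5247, 1908) = 53.
Total pieces = 1166/53 + 3021/53 + 5247/53 + 1908/53 = 22 + 57 + 99 + 36 = 214.

214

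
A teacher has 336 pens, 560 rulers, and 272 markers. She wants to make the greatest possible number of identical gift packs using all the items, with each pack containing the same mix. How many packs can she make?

The pack count must divide each quantity, so the greatest is gcd(336, 560, 272).
336 = 2^4 × 3 × 7
560 = 2^4 × 5 × 7
272 = 2^4 × 17
gcd(336, 560, 272) = 2^4 = 16.

16 packs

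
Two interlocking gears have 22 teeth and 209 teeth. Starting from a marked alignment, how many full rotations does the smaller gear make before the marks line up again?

They are all back at their starting positions together after one LCM of the periods.
22 = 2 × 11
209 = 11 × 19
LCM(22, 209) = 2 × 11 × 19 = 418.
Rotations for period 22: 418 / 22 = 19.

19 rotations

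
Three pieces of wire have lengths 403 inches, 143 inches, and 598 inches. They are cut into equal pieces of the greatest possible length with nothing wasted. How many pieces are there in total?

Piece length = gcd(403, 143, 598).
403 = 13 × 31
143 = 11 × 13
598 = 2 × 13 × 23
gcd(403, 143, 598) = 13.
Total pieces = 403/13 + 143/13 + 598/13 = 31 + 11 + 46 = 88.

88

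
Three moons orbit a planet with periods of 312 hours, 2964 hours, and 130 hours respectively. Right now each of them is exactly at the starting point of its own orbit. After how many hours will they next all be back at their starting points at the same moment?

The first simultaneous occurrence is after LCM of the individual periods.
312 = 2^3 × 3 × 13
2964 = 2^2 × 3 × 13 × 19
130 = 2 × 5 × 13
LCM(312, 2964, 130) = 2^3 × 3 × 5 × 13 × 19 = 29640.

29640 hours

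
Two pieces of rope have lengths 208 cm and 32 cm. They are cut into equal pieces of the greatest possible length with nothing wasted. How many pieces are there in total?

15

Piece length = gcd(208, 32).
208 = 2^4 × 13
32 = 2^5
gcd(208, 32) = 2^4 = 16.
Total pieces = 208/16 + 32/16 = 13 + 2 = 15.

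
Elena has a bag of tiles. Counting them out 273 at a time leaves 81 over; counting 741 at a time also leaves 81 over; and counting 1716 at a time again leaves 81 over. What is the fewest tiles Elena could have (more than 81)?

228309

N − 81 must be a common multiple of 273, 741, and 1716.
273 = 3 × 7 × 13
741 = 3 × 13 × 19
1716 = 2^2 × 3 × 11 × 13
LCM(273, 741, 1716) = 2^2 × 3 × 7 × 11 × 13 × 19 = 228228.
Smallest N > 81 is LCM + 81 = 228228 + 81 = 228309.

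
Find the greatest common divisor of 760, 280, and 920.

40

760 = 2^3 × 5 × 19
280 = 2^3 × 5 × 7
920 = 2^3 × 5 × 23
gcd(760, 280, 920) = 2^3 × 5 = 40.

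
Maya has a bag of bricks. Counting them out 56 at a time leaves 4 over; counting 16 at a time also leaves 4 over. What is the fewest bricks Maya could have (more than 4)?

N − 4 must be a common multiple of 56 and 16.
56 = 2^3 × 7
16 = 2^4
LCM(56, 16) = 2^4 × 7 = 112.
Smallest N > 4 is LCM + 4 = 112 + 4 = 116.

116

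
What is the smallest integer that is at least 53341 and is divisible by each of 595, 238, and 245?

The integer must be a common multiple of 595, 238, and 245, so a multiple of their LCM.
595 = 5 × 7 × 17
238 = 2 × 7 × 17
245 = 5 × 7^2
LCM(595, 238, 245) = 2 × 5 × 7^2 × 17 = 8330.
Smallest multiple of 8330 that is ≥ 53341: ⌈53341/8330⌉ × 8330 = 7 × 8330 = 58310.

58310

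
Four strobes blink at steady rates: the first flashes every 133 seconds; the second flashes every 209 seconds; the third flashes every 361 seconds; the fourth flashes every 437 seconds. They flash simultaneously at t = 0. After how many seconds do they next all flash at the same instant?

The first simultaneous occurrence is after LCM of the individual periods.
133 = 7 × 19
209 = 11 × 19
361 = 19^2
437 = 19 × 23
LCM(133, 209, 361, 437) = 7 × 11 × 19^2 × 23 = 639331.

639331 seconds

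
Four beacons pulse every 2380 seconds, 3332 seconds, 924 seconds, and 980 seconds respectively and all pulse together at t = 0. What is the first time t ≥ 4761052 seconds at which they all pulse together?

4948020 seconds

Joint pulses occur at multiples of LCM(2380, 3332, 924, 980).
2380 = 2^2 × 5 × 7 × 17
3332 = 2^2 × 7^2 × 17
924 = 2^2 × 3 × 7 × 11
980 = 2^2 × 5 × 7^2
LCM(2380, 3332, 924, 980) = 2^2 × 3 × 5 × 7^2 × 11 × 17 = 549780.
Smallest multiple of 549780 that is ≥ 4761052: ⌈4761052/549780⌉ × 549780 = 9 × 549780 = 4948020.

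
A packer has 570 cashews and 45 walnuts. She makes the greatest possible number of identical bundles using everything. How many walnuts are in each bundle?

3

Number of bundles = gcd(570, 45).
570 = 2 × 3 × 5 × 19
45 = 3^2 × 5
gcd(570, 45) = 3 × 5 = 15.
walnuts per bundle = 45 / 15 = 3.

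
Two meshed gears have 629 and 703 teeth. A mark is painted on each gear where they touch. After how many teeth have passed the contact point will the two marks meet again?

They coincide at every common multiple of the periods; the first is the LCM.
629 = 17 × 37
703 = 19 × 37
LCM(629, 703) = 17 × 19 × 37 = 11951.

11951 teeth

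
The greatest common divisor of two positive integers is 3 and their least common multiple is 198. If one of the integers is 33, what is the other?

18

For two integers, gcd × lcm = product, so the other is (3 × 198) / 33 = 594 / 33 = 18.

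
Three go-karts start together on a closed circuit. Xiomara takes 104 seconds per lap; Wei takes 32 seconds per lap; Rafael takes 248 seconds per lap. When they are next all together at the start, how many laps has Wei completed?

403 laps

The first common completion time is the LCM of the periods.
104 = 2^3 × 13
32 = 2^5
248 = 2^3 × 31
LCM(104, 32, 248) = 2^5 × 13 × 31 = 12896.
Laps for period 32: 12896 / 32 = 403.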